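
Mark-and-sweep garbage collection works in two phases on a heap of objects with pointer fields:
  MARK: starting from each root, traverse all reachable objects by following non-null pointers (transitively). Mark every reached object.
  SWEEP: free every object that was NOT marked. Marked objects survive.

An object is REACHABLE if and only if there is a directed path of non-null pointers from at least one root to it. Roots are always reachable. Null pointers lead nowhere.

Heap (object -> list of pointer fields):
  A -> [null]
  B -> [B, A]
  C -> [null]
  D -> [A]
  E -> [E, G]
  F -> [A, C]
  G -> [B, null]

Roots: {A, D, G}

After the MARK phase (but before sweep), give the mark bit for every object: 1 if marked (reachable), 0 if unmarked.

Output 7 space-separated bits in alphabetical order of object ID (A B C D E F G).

Answer: 1 1 0 1 0 0 1

Derivation:
Roots: A D G
Mark A: refs=null, marked=A
Mark D: refs=A, marked=A D
Mark G: refs=B null, marked=A D G
Mark B: refs=B A, marked=A B D G
Unmarked (collected): C E F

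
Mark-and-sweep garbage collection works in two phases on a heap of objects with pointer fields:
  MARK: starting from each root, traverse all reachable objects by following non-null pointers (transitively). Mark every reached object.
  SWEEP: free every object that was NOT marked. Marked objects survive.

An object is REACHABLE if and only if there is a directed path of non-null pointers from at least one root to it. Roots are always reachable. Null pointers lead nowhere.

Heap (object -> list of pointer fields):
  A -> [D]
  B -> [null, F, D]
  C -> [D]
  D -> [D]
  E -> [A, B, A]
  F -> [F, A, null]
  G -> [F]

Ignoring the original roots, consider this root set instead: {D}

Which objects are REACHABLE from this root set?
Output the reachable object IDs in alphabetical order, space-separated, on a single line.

Answer: D

Derivation:
Roots: D
Mark D: refs=D, marked=D
Unmarked (collected): A B C E F G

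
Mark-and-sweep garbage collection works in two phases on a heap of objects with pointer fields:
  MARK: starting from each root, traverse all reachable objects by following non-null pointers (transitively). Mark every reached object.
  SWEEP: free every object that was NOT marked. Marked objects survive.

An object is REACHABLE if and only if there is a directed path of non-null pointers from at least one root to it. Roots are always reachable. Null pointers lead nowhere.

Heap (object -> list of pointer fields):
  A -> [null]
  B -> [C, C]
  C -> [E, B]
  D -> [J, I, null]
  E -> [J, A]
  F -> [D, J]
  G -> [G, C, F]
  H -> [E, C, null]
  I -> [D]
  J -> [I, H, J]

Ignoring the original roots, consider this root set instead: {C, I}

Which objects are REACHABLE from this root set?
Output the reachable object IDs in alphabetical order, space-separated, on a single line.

Roots: C I
Mark C: refs=E B, marked=C
Mark I: refs=D, marked=C I
Mark E: refs=J A, marked=C E I
Mark B: refs=C C, marked=B C E I
Mark D: refs=J I null, marked=B C D E I
Mark J: refs=I H J, marked=B C D E I J
Mark A: refs=null, marked=A B C D E I J
Mark H: refs=E C null, marked=A B C D E H I J
Unmarked (collected): F G

Answer: A B C D E H I J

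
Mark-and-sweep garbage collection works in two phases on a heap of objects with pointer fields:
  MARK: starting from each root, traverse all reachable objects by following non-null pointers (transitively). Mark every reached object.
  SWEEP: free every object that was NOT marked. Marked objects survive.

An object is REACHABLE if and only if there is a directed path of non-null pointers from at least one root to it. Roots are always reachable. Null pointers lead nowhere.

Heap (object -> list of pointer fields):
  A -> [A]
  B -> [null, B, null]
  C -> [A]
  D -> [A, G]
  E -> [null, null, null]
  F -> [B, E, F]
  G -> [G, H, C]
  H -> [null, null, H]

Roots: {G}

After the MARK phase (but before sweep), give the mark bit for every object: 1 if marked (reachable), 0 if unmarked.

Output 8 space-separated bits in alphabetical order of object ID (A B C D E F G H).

Answer: 1 0 1 0 0 0 1 1

Derivation:
Roots: G
Mark G: refs=G H C, marked=G
Mark H: refs=null null H, marked=G H
Mark C: refs=A, marked=C G H
Mark A: refs=A, marked=A C G H
Unmarked (collected): B D E F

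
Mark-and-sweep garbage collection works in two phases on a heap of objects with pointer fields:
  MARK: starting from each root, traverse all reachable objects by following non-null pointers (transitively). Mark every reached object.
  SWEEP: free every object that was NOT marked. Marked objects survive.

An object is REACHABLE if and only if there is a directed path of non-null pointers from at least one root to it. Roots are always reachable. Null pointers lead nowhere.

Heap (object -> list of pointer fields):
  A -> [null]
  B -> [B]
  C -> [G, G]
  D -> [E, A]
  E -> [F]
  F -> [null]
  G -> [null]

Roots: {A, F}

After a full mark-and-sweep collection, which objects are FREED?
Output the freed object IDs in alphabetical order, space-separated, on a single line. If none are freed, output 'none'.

Roots: A F
Mark A: refs=null, marked=A
Mark F: refs=null, marked=A F
Unmarked (collected): B C D E G

Answer: B C D E G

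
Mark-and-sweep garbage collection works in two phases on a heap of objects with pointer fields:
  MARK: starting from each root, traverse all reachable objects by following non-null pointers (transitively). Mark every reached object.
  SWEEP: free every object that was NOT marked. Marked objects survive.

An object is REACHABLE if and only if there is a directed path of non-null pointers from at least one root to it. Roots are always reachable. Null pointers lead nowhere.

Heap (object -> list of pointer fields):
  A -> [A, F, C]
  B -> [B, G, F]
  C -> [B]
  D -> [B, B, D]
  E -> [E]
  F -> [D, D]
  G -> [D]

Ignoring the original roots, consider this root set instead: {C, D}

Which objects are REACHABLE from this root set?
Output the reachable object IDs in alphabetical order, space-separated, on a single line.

Answer: B C D F G

Derivation:
Roots: C D
Mark C: refs=B, marked=C
Mark D: refs=B B D, marked=C D
Mark B: refs=B G F, marked=B C D
Mark G: refs=D, marked=B C D G
Mark F: refs=D D, marked=B C D F G
Unmarked (collected): A E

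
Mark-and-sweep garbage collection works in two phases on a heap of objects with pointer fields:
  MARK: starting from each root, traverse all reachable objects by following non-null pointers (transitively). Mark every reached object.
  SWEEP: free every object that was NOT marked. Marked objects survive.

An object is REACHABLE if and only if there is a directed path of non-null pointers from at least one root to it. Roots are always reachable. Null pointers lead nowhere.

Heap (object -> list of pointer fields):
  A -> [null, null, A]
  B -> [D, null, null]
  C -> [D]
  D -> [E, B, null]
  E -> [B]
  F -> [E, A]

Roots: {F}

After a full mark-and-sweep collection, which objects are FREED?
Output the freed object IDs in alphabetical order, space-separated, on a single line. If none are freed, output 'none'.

Answer: C

Derivation:
Roots: F
Mark F: refs=E A, marked=F
Mark E: refs=B, marked=E F
Mark A: refs=null null A, marked=A E F
Mark B: refs=D null null, marked=A B E F
Mark D: refs=E B null, marked=A B D E F
Unmarked (collected): C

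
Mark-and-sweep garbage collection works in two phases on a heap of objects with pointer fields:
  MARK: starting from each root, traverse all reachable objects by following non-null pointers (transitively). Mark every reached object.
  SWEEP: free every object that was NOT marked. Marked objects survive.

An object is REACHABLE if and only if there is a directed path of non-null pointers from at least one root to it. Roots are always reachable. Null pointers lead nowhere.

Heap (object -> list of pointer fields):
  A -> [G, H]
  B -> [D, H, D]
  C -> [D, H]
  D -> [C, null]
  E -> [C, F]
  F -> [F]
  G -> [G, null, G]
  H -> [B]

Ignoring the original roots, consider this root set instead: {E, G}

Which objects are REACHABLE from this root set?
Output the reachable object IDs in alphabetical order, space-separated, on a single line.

Roots: E G
Mark E: refs=C F, marked=E
Mark G: refs=G null G, marked=E G
Mark C: refs=D H, marked=C E G
Mark F: refs=F, marked=C E F G
Mark D: refs=C null, marked=C D E F G
Mark H: refs=B, marked=C D E F G H
Mark B: refs=D H D, marked=B C D E F G H
Unmarked (collected): A

Answer: B C D E F G H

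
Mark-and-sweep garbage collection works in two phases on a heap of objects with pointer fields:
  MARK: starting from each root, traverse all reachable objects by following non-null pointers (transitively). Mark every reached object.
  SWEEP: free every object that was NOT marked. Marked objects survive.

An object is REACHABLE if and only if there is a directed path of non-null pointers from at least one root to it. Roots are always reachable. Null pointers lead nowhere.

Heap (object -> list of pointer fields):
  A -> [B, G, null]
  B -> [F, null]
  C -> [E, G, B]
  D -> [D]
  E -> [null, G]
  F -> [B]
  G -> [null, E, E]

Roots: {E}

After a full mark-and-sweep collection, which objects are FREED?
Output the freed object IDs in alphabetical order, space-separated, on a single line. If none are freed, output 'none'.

Roots: E
Mark E: refs=null G, marked=E
Mark G: refs=null E E, marked=E G
Unmarked (collected): A B C D F

Answer: A B C D F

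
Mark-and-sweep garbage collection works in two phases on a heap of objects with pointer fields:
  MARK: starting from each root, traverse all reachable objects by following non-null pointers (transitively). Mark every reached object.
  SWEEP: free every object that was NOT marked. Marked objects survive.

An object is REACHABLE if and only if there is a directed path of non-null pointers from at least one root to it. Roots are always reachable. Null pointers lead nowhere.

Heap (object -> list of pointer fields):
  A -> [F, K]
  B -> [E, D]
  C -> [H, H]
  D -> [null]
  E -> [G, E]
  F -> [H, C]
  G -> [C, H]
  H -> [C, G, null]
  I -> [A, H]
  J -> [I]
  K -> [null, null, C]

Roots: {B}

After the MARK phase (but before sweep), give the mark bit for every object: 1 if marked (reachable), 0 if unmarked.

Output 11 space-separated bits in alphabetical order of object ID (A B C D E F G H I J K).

Answer: 0 1 1 1 1 0 1 1 0 0 0

Derivation:
Roots: B
Mark B: refs=E D, marked=B
Mark E: refs=G E, marked=B E
Mark D: refs=null, marked=B D E
Mark G: refs=C H, marked=B D E G
Mark C: refs=H H, marked=B C D E G
Mark H: refs=C G null, marked=B C D E G H
Unmarked (collected): A F I J K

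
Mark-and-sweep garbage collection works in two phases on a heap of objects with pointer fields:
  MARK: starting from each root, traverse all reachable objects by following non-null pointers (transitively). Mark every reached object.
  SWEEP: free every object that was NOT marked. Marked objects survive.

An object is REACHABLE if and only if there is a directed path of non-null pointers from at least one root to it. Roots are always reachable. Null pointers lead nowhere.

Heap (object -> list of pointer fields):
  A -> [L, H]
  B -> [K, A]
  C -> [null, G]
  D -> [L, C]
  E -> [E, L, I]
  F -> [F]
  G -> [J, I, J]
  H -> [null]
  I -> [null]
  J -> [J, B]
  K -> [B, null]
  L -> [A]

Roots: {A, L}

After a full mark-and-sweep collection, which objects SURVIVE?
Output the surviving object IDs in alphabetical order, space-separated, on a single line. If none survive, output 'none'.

Answer: A H L

Derivation:
Roots: A L
Mark A: refs=L H, marked=A
Mark L: refs=A, marked=A L
Mark H: refs=null, marked=A H L
Unmarked (collected): B C D E F G I J K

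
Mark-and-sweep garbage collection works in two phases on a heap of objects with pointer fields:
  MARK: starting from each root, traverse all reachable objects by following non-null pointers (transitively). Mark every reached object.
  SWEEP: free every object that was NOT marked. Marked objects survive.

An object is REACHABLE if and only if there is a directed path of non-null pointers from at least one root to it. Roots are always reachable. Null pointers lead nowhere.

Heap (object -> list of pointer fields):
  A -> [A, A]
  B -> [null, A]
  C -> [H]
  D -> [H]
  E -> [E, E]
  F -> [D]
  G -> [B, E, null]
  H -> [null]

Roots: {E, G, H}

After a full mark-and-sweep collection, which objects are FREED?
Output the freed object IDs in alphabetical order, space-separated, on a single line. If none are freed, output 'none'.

Answer: C D F

Derivation:
Roots: E G H
Mark E: refs=E E, marked=E
Mark G: refs=B E null, marked=E G
Mark H: refs=null, marked=E G H
Mark B: refs=null A, marked=B E G H
Mark A: refs=A A, marked=A B E G H
Unmarked (collected): C D F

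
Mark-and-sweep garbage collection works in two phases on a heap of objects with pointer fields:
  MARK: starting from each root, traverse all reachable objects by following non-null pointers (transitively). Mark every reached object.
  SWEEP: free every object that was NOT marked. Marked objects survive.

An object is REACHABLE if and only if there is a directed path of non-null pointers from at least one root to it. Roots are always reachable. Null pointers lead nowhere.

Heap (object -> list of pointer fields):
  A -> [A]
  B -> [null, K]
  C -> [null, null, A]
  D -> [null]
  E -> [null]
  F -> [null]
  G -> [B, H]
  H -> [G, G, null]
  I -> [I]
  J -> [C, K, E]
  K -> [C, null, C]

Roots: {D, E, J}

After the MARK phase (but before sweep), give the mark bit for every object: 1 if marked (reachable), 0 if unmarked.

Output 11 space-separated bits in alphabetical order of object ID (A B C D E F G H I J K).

Answer: 1 0 1 1 1 0 0 0 0 1 1

Derivation:
Roots: D E J
Mark D: refs=null, marked=D
Mark E: refs=null, marked=D E
Mark J: refs=C K E, marked=D E J
Mark C: refs=null null A, marked=C D E J
Mark K: refs=C null C, marked=C D E J K
Mark A: refs=A, marked=A C D E J K
Unmarked (collected): B F G H I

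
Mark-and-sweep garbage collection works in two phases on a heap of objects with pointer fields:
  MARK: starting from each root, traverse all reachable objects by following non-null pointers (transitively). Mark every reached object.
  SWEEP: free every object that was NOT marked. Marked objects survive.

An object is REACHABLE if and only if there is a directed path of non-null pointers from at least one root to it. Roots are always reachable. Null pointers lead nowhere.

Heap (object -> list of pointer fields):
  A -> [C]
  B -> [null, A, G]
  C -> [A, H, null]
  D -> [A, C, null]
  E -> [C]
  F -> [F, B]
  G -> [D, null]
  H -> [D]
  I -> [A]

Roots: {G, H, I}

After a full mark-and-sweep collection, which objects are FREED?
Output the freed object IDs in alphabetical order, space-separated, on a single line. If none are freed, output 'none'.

Roots: G H I
Mark G: refs=D null, marked=G
Mark H: refs=D, marked=G H
Mark I: refs=A, marked=G H I
Mark D: refs=A C null, marked=D G H I
Mark A: refs=C, marked=A D G H I
Mark C: refs=A H null, marked=A C D G H I
Unmarked (collected): B E F

Answer: B E F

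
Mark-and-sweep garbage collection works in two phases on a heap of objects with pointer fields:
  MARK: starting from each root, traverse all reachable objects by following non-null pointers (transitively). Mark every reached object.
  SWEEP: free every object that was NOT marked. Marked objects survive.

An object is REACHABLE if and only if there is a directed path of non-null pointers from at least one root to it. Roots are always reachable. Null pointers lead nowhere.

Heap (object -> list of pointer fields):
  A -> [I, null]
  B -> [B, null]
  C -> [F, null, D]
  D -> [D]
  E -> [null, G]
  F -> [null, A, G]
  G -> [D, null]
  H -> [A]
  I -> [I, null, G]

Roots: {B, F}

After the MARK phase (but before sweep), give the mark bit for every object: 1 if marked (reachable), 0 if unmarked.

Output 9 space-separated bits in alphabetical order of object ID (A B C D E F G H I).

Roots: B F
Mark B: refs=B null, marked=B
Mark F: refs=null A G, marked=B F
Mark A: refs=I null, marked=A B F
Mark G: refs=D null, marked=A B F G
Mark I: refs=I null G, marked=A B F G I
Mark D: refs=D, marked=A B D F G I
Unmarked (collected): C E H

Answer: 1 1 0 1 0 1 1 0 1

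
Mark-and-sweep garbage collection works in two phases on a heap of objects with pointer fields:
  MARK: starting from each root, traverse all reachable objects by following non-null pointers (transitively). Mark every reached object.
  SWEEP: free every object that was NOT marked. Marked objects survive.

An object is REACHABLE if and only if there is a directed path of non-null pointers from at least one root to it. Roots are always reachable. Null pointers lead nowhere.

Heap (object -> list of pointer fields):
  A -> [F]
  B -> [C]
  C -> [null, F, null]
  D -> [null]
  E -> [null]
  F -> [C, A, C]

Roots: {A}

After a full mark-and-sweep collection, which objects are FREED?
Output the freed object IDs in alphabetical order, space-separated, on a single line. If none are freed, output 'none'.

Roots: A
Mark A: refs=F, marked=A
Mark F: refs=C A C, marked=A F
Mark C: refs=null F null, marked=A C F
Unmarked (collected): B D E

Answer: B D E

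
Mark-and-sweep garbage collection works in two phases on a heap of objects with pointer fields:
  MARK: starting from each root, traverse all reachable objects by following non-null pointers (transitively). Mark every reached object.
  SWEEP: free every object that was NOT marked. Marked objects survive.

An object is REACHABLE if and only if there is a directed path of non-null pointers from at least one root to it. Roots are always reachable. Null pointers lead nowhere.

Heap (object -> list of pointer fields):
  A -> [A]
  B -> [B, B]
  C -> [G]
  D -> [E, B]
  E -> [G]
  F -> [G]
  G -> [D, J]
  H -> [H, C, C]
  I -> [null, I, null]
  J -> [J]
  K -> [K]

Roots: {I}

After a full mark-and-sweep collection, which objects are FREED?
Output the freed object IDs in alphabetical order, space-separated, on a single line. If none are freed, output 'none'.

Answer: A B C D E F G H J K

Derivation:
Roots: I
Mark I: refs=null I null, marked=I
Unmarked (collected): A B C D E F G H J K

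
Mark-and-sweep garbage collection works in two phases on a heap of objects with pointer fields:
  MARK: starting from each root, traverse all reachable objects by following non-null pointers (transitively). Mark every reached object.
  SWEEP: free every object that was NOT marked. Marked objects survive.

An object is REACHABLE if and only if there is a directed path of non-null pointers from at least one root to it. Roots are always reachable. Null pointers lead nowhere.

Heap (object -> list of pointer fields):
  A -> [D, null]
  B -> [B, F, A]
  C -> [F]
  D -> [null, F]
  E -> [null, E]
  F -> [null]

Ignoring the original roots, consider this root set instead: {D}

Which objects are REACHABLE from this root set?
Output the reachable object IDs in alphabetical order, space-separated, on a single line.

Roots: D
Mark D: refs=null F, marked=D
Mark F: refs=null, marked=D F
Unmarked (collected): A B C E

Answer: D F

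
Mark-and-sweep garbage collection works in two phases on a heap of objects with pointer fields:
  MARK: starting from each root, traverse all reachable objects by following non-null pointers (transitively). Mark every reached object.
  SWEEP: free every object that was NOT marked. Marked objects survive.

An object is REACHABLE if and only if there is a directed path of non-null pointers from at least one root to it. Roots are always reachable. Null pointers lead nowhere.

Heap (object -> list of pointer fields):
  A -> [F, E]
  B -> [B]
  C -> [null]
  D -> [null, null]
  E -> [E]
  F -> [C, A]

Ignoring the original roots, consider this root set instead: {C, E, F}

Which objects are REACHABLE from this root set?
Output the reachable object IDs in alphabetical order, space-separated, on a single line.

Roots: C E F
Mark C: refs=null, marked=C
Mark E: refs=E, marked=C E
Mark F: refs=C A, marked=C E F
Mark A: refs=F E, marked=A C E F
Unmarked (collected): B D

Answer: A C E F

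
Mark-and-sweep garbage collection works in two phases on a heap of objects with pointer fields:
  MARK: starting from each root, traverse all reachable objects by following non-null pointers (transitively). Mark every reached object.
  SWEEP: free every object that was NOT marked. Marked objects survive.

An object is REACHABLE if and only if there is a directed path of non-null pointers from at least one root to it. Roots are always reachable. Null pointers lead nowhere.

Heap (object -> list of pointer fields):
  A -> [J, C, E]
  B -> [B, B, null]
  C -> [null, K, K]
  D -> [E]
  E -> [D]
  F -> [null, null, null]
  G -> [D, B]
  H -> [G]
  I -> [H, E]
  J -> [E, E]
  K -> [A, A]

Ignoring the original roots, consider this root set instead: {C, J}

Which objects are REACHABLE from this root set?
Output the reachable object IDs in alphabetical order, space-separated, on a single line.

Answer: A C D E J K

Derivation:
Roots: C J
Mark C: refs=null K K, marked=C
Mark J: refs=E E, marked=C J
Mark K: refs=A A, marked=C J K
Mark E: refs=D, marked=C E J K
Mark A: refs=J C E, marked=A C E J K
Mark D: refs=E, marked=A C D E J K
Unmarked (collected): B F G H I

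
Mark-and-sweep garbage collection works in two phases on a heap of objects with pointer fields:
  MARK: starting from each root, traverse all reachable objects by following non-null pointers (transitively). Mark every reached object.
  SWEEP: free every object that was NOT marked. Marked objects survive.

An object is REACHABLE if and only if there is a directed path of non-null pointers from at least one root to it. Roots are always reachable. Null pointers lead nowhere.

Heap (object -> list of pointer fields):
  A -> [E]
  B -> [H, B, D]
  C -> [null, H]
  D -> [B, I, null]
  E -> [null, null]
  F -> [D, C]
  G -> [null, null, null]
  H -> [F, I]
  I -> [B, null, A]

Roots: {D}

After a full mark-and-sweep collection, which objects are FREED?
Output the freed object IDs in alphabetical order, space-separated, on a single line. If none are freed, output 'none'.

Roots: D
Mark D: refs=B I null, marked=D
Mark B: refs=H B D, marked=B D
Mark I: refs=B null A, marked=B D I
Mark H: refs=F I, marked=B D H I
Mark A: refs=E, marked=A B D H I
Mark F: refs=D C, marked=A B D F H I
Mark E: refs=null null, marked=A B D E F H I
Mark C: refs=null H, marked=A B C D E F H I
Unmarked (collected): G

Answer: G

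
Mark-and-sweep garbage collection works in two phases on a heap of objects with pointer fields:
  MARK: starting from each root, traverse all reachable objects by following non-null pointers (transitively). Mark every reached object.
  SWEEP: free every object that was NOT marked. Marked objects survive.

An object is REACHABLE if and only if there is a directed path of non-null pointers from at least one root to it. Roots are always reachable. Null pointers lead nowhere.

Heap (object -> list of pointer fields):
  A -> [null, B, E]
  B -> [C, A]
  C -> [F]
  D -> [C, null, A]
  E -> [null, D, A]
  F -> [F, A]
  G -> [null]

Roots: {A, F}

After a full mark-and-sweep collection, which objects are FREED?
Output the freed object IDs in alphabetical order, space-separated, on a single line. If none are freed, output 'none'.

Answer: G

Derivation:
Roots: A F
Mark A: refs=null B E, marked=A
Mark F: refs=F A, marked=A F
Mark B: refs=C A, marked=A B F
Mark E: refs=null D A, marked=A B E F
Mark C: refs=F, marked=A B C E F
Mark D: refs=C null A, marked=A B C D E F
Unmarked (collected): G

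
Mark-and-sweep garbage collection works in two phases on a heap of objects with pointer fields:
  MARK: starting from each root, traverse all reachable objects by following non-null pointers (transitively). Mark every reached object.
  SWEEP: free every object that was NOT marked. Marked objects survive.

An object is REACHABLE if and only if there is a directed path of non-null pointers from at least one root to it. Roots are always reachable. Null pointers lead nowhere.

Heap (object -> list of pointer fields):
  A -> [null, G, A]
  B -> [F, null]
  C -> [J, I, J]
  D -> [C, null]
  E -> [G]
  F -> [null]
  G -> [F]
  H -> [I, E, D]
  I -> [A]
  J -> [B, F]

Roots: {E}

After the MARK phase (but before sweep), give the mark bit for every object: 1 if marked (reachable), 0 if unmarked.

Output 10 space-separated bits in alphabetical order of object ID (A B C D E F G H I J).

Roots: E
Mark E: refs=G, marked=E
Mark G: refs=F, marked=E G
Mark F: refs=null, marked=E F G
Unmarked (collected): A B C D H I J

Answer: 0 0 0 0 1 1 1 0 0 0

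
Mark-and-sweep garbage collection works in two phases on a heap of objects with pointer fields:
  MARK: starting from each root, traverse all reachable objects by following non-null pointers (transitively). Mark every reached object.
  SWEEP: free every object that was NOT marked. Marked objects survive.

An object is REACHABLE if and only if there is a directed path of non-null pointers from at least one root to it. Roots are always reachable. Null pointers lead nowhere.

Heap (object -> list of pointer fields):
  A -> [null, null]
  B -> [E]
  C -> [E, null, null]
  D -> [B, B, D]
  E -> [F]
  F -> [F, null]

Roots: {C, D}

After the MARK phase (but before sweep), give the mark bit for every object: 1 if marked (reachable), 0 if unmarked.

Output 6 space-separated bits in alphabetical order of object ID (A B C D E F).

Roots: C D
Mark C: refs=E null null, marked=C
Mark D: refs=B B D, marked=C D
Mark E: refs=F, marked=C D E
Mark B: refs=E, marked=B C D E
Mark F: refs=F null, marked=B C D E F
Unmarked (collected): A

Answer: 0 1 1 1 1 1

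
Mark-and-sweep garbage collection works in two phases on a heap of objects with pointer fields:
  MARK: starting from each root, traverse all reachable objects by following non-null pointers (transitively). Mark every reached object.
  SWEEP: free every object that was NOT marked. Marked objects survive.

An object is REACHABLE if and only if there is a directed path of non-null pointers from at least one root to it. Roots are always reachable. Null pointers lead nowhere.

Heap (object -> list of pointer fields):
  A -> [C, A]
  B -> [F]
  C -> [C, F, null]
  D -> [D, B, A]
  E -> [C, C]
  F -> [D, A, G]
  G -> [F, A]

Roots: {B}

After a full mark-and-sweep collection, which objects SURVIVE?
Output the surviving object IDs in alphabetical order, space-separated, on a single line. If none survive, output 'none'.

Answer: A B C D F G

Derivation:
Roots: B
Mark B: refs=F, marked=B
Mark F: refs=D A G, marked=B F
Mark D: refs=D B A, marked=B D F
Mark A: refs=C A, marked=A B D F
Mark G: refs=F A, marked=A B D F G
Mark C: refs=C F null, marked=A B C D F G
Unmarked (collected): E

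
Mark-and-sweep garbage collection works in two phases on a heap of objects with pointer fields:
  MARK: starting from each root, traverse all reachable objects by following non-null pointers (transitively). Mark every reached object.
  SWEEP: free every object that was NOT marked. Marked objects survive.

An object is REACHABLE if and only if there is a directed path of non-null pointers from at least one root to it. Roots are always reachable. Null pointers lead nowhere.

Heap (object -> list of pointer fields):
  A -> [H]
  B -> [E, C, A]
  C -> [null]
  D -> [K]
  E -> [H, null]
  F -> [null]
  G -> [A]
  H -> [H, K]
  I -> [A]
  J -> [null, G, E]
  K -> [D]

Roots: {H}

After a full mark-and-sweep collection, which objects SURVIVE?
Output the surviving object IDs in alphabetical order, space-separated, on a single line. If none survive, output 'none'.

Roots: H
Mark H: refs=H K, marked=H
Mark K: refs=D, marked=H K
Mark D: refs=K, marked=D H K
Unmarked (collected): A B C E F G I J

Answer: D H K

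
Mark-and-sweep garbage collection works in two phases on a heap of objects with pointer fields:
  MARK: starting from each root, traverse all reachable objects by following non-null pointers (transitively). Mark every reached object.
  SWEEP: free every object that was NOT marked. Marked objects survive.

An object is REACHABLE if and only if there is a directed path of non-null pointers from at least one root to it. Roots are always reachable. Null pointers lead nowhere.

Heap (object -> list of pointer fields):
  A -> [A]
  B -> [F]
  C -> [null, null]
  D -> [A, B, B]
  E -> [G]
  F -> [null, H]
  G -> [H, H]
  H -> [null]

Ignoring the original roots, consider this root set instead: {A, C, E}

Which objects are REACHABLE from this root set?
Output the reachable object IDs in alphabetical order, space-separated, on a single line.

Answer: A C E G H

Derivation:
Roots: A C E
Mark A: refs=A, marked=A
Mark C: refs=null null, marked=A C
Mark E: refs=G, marked=A C E
Mark G: refs=H H, marked=A C E G
Mark H: refs=null, marked=A C E G H
Unmarked (collected): B D F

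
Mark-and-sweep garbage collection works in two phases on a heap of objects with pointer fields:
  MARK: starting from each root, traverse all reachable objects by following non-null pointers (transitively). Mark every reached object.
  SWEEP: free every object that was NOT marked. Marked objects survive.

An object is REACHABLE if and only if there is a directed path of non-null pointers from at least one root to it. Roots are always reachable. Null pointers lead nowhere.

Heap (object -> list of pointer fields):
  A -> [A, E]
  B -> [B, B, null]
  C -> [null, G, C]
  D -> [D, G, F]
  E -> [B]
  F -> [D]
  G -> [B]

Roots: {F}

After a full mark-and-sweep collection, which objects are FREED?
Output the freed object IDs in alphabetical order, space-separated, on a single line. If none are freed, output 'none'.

Answer: A C E

Derivation:
Roots: F
Mark F: refs=D, marked=F
Mark D: refs=D G F, marked=D F
Mark G: refs=B, marked=D F G
Mark B: refs=B B null, marked=B D F G
Unmarked (collected): A C E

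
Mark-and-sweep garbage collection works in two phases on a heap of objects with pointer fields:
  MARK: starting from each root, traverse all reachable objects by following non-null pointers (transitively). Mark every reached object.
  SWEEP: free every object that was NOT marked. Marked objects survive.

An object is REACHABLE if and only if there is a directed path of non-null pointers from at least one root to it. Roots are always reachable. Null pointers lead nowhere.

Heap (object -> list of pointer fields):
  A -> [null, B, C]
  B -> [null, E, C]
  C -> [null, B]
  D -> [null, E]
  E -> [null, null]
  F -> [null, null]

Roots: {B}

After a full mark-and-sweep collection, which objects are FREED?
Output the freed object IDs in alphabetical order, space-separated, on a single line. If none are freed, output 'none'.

Roots: B
Mark B: refs=null E C, marked=B
Mark E: refs=null null, marked=B E
Mark C: refs=null B, marked=B C E
Unmarked (collected): A D F

Answer: A D F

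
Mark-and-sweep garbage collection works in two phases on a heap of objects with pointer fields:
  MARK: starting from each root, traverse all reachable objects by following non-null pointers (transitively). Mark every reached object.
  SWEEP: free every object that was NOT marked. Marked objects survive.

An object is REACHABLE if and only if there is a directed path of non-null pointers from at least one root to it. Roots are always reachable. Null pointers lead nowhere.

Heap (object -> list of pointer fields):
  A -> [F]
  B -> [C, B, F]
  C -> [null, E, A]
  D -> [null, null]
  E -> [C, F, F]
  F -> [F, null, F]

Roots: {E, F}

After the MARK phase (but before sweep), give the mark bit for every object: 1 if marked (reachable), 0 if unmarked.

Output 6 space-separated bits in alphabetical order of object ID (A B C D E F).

Answer: 1 0 1 0 1 1

Derivation:
Roots: E F
Mark E: refs=C F F, marked=E
Mark F: refs=F null F, marked=E F
Mark C: refs=null E A, marked=C E F
Mark A: refs=F, marked=A C E F
Unmarked (collected): B D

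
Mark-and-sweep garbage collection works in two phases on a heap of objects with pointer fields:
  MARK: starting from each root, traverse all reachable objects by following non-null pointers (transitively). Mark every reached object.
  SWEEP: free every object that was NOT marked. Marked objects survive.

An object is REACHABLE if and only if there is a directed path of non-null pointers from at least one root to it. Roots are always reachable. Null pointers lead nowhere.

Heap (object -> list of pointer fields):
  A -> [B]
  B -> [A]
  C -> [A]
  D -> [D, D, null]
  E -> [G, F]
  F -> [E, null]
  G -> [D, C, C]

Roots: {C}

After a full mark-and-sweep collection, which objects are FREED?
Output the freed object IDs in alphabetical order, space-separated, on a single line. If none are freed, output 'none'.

Roots: C
Mark C: refs=A, marked=C
Mark A: refs=B, marked=A C
Mark B: refs=A, marked=A B C
Unmarked (collected): D E F G

Answer: D E F G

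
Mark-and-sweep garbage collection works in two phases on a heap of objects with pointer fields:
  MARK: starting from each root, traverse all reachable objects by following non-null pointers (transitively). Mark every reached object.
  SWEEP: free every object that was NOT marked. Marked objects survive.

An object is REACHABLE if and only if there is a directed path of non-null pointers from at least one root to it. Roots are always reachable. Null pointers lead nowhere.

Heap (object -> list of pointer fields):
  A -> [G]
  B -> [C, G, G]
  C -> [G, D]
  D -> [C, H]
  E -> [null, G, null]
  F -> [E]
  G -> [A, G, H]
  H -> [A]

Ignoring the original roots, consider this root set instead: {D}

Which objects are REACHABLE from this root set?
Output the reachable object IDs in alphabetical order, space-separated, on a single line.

Roots: D
Mark D: refs=C H, marked=D
Mark C: refs=G D, marked=C D
Mark H: refs=A, marked=C D H
Mark G: refs=A G H, marked=C D G H
Mark A: refs=G, marked=A C D G H
Unmarked (collected): B E F

Answer: A C D G H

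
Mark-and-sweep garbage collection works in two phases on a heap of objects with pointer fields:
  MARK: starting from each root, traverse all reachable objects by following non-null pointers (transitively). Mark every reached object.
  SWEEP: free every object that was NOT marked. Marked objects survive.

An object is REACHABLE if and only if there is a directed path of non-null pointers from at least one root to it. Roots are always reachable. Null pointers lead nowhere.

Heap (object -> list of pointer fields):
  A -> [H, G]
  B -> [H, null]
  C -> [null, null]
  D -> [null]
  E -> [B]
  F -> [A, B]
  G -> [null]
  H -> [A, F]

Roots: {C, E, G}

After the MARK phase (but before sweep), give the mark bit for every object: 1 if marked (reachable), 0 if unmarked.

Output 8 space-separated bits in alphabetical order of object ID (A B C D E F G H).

Roots: C E G
Mark C: refs=null null, marked=C
Mark E: refs=B, marked=C E
Mark G: refs=null, marked=C E G
Mark B: refs=H null, marked=B C E G
Mark H: refs=A F, marked=B C E G H
Mark A: refs=H G, marked=A B C E G H
Mark F: refs=A B, marked=A B C E F G H
Unmarked (collected): D

Answer: 1 1 1 0 1 1 1 1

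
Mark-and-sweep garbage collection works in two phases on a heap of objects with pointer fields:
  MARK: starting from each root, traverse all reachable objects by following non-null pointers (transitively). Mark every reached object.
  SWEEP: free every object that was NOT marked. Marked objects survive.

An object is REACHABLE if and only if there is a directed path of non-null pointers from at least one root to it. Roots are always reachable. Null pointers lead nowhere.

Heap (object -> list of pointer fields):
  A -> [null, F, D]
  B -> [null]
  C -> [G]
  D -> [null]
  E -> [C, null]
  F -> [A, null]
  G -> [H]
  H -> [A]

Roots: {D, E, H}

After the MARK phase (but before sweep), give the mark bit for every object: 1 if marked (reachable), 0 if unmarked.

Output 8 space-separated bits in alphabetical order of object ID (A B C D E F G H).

Roots: D E H
Mark D: refs=null, marked=D
Mark E: refs=C null, marked=D E
Mark H: refs=A, marked=D E H
Mark C: refs=G, marked=C D E H
Mark A: refs=null F D, marked=A C D E H
Mark G: refs=H, marked=A C D E G H
Mark F: refs=A null, marked=A C D E F G H
Unmarked (collected): B

Answer: 1 0 1 1 1 1 1 1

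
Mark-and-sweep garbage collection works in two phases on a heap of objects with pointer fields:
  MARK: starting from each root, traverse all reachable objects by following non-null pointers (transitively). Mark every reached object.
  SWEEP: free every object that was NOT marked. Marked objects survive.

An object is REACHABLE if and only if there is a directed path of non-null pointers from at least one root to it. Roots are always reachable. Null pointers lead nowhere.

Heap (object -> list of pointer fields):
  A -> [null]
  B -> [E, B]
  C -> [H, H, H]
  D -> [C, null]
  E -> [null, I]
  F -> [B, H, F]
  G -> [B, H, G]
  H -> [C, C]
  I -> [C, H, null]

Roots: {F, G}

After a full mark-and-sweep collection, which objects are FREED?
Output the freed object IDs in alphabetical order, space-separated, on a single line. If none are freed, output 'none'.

Roots: F G
Mark F: refs=B H F, marked=F
Mark G: refs=B H G, marked=F G
Mark B: refs=E B, marked=B F G
Mark H: refs=C C, marked=B F G H
Mark E: refs=null I, marked=B E F G H
Mark C: refs=H H H, marked=B C E F G H
Mark I: refs=C H null, marked=B C E F G H I
Unmarked (collected): A D

Answer: A D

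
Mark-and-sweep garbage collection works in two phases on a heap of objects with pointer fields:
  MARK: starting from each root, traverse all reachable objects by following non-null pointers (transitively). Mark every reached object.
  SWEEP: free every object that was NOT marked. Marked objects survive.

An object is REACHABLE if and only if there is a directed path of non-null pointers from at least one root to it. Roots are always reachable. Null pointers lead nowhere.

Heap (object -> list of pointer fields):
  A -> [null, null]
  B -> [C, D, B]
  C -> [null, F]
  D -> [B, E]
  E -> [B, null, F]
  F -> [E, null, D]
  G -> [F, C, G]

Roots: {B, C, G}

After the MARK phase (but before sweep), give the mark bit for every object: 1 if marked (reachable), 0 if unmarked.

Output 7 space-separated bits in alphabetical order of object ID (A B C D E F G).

Roots: B C G
Mark B: refs=C D B, marked=B
Mark C: refs=null F, marked=B C
Mark G: refs=F C G, marked=B C G
Mark D: refs=B E, marked=B C D G
Mark F: refs=E null D, marked=B C D F G
Mark E: refs=B null F, marked=B C D E F G
Unmarked (collected): A

Answer: 0 1 1 1 1 1 1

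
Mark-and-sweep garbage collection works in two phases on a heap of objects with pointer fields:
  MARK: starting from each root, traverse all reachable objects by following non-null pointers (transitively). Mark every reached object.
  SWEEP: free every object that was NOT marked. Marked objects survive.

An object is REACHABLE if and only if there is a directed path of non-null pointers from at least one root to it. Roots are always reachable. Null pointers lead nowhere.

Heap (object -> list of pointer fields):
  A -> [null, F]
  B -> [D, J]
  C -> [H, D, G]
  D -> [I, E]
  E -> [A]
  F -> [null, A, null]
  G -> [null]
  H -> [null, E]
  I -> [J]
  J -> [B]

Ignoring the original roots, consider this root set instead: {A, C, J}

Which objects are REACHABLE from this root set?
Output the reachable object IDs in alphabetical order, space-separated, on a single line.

Answer: A B C D E F G H I J

Derivation:
Roots: A C J
Mark A: refs=null F, marked=A
Mark C: refs=H D G, marked=A C
Mark J: refs=B, marked=A C J
Mark F: refs=null A null, marked=A C F J
Mark H: refs=null E, marked=A C F H J
Mark D: refs=I E, marked=A C D F H J
Mark G: refs=null, marked=A C D F G H J
Mark B: refs=D J, marked=A B C D F G H J
Mark E: refs=A, marked=A B C D E F G H J
Mark I: refs=J, marked=A B C D E F G H I J
Unmarked (collected): (none)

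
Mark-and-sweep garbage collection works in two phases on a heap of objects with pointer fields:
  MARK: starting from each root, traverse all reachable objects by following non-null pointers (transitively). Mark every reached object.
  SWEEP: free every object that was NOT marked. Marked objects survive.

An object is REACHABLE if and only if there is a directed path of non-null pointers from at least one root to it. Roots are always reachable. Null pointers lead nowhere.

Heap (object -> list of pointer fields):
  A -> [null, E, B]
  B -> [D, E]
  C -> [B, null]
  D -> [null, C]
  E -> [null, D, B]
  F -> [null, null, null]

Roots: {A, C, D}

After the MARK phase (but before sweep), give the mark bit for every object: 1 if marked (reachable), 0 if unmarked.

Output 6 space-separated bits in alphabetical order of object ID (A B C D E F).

Answer: 1 1 1 1 1 0

Derivation:
Roots: A C D
Mark A: refs=null E B, marked=A
Mark C: refs=B null, marked=A C
Mark D: refs=null C, marked=A C D
Mark E: refs=null D B, marked=A C D E
Mark B: refs=D E, marked=A B C D E
Unmarked (collected): F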